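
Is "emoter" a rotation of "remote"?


Word: "remote", Candidate: "emoter"
Method: check if candidate is substring of word+word
"remoteremote" contains "emoter"? Yes
Is rotation = Yes


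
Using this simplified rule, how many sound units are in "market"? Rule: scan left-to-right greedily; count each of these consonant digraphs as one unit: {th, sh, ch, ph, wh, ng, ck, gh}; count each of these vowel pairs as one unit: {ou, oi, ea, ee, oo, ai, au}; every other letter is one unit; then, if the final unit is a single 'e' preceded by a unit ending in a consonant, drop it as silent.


Word: "market" (6 letters)
Left-to-right scan:
  [1] 'm' (letter)
  [2] 'a' (letter)
  [3] 'r' (letter)
  [4] 'k' (letter)
  [5] 'e' (letter)
  [6] 't' (letter)
Units from scan: 6
Sound units = 6 units


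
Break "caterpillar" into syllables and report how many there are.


Word: "caterpillar"
Syllable breakdown: cat-er-pil-lar
Counting: 4 parts
= 4 syllables


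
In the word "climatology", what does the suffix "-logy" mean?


Suffix: -logy
Example: climatology = climate + -logy, with a spelling change
Meaning = study of


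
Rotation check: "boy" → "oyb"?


Word: "boy", Candidate: "oyb"
Method: check if candidate is substring of word+word
"boyboy" contains "oyb"? Yes
Is rotation = Yes


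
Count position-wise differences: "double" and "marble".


Comparing character by character (same length = 6):
  Pos 0: 'd' vs 'm' !=
  Pos 1: 'o' vs 'a' !=
  Pos 2: 'u' vs 'r' !=
  Pos 3: 'b' vs 'b' =
  Pos 4: 'l' vs 'l' =
  Pos 5: 'e' vs 'e' =
Hamming distance = 3


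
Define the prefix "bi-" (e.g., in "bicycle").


Prefix: bi-
Example: bicycle = bi- + cycle
Meaning = two


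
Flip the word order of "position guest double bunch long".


Original: "position guest double bunch long"
Words (1..n): position | guest | double | bunch | long
Reversed (n..1): long | bunch | double | guest | position
Result = "long bunch double guest position"


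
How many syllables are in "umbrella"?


Word: "umbrella"
Syllable breakdown: um-brel-la
Counting: 3 parts
= 3 syllables


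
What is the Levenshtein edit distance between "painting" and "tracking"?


Word 1: "painting" (length 8)
Word 2: "tracking" (length 8)
One optimal edit sequence (insert/delete/substitute each cost 1):
  1. substitute 'p' -> 't'  (+1)
  2. substitute 'a' -> 'r'  (+1)
  3. substitute 'i' -> 'a'  (+1)
  4. substitute 'n' -> 'c'  (+1)
  5. substitute 't' -> 'k'  (+1)
  6. keep 'i'
  7. keep 'n'
  8. keep 'g'
Total edit operations: 5
Edit distance = 5


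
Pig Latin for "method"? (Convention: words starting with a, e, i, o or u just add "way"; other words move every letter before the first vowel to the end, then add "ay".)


Word: "method"
Starts with consonant(s) → move to end, add 'ay'
Consonant cluster: "m"
Pig Latin = "ethodmay"


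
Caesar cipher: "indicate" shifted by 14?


Word: "indicate"
Shift: 14
Each letter → (letter + shift) mod 26:
  'i' (8) + 14 = 22 → 'w'
  'n' (13) + 14 = 1 → 'b'
  'd' (3) + 14 = 17 → 'r'
  'i' (8) + 14 = 22 → 'w'
  'c' (2) + 14 = 16 → 'q'
  'a' (0) + 14 = 14 → 'o'
  't' (19) + 14 = 7 → 'h'
  'e' (4) + 14 = 18 → 's'
Result = "wbrwqohs"


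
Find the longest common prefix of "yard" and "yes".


Word 1: "yard"
Word 2: "yes"
Comparing from start:
  Pos 0: 'y' == 'y'
  Pos 1: 'a' != 'e' (stop)
LCP = "y" (length 1)


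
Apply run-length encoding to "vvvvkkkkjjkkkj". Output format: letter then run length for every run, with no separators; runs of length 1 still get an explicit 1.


String: "vvvvkkkkjjkkkj"
Scanning for consecutive runs:
  'v' x 4
  'k' x 4
  'j' x 2
  'k' x 3
  'j' x 1
RLE = "v4k4j2k3j1"


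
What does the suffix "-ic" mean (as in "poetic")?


Suffix: -ic
Example: poetic = poet + -ic
Meaning = relating to


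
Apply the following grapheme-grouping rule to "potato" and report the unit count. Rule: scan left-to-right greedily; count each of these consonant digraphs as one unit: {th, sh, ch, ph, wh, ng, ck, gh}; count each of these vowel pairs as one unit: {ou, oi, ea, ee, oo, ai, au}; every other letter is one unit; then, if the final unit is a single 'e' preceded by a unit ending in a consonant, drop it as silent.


Word: "potato" (6 letters)
Left-to-right scan:
  (1) 'p' (letter)
  (2) 'o' (letter)
  (3) 't' (letter)
  (4) 'a' (letter)
  (5) 't' (letter)
  (6) 'o' (letter)
Units from scan: 6
Sound units = 6 units


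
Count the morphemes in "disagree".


Word: "disagree"
Morphemes: dis- | agree
Each morpheme carries meaning
= 2 morphemes


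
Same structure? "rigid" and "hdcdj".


Pattern of "rigid": [0, 1, 2, 1, 3]
Pattern of "hdcdj": [0, 1, 2, 1, 3]
Patterns match
Same pattern = Yes


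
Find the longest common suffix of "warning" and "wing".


Word 1: "warning"
Word 2: "wing"
Comparing from end:
  Pos -1: 'g' == 'g'
  Pos -2: 'n' == 'n'
  Pos -3: 'i' == 'i'
  Pos -4: 'n' != 'w' (stop)
LCS = "ing" (length 3)


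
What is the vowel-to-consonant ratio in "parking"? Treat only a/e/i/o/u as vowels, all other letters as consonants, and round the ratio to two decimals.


Word: "parking"
Vowels (a,e,i,o,u): 2
Consonants: 5
Ratio = 2/5
= 0.40


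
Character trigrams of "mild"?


Word: "mild" (length 4)
Number of trigrams = 4 - 3 + 1 = 2
  Position 0: "mil"
  Position 1: "ild"
Trigrams = "mil", "ild"


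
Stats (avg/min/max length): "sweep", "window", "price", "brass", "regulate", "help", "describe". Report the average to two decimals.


Lengths: "sweep"=5, "window"=6, "price"=5, "brass"=5, "regulate"=8, "help"=4, "describe"=8
Sum = 41, Count = 7
Average = 41/7 = 5.86
= avg=5.86, min=4, max=8


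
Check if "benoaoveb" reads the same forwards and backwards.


Word: "benoaoveb"
Reversed: "bevoaoneb"
Forward == Backward? benoaoveb != bevoaoneb
Palindrome = No


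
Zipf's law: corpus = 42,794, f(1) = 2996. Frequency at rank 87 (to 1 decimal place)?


Zipf's law: f(r) = f(1) / r
f(1) = 2996
f(87) = 2996 / 87
= 34.4 occurrences


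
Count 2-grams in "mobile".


Word: "mobile" (length 6)
Number of 2-grams = length - 2 + 1 = 6 - 2 + 1
= 5


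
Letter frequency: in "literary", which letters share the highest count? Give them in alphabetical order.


Word: "literary"
Letter counts:
  'a': 1
  'e': 1
  'i': 1
  'l': 1
  'r': 2
  't': 1
  'y': 1
Maximum count = 2
Most frequent = 'r' (2 times each)


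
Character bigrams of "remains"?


Word: "remains" (length 7)
Number of bigrams = 7 - 2 + 1 = 6
  Position 0: "re"
  Position 1: "em"
  Position 2: "ma"
  Position 3: "ai"
  Position 4: "in"
  Position 5: "ns"
Bigrams = "re", "em", "ma", "ai", "in", "ns"


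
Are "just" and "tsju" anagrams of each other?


Word 1: "just" → sorted: jstu
Word 2: "tsju" → sorted: jstu
Same letters? jstu == jstu
Anagram = Yes


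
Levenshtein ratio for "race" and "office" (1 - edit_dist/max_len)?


Word 1: "race" (length 4)
Word 2: "office" (length 6)
One optimal edit sequence:
  1. insert 'o'  (+1)
  2. insert 'f'  (+1)
  3. substitute 'r' -> 'f'  (+1)
  4. substitute 'a' -> 'i'  (+1)
  5. keep 'c'
  6. keep 'e'
Edit distance = 4
Max length = max(4, 6) = 6
Similarity = 1 - 4/6
= 0.3333


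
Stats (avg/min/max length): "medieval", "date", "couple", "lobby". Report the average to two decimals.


Lengths: "medieval"=8, "date"=4, "couple"=6, "lobby"=5
Sum = 23, Count = 4
Average = 23/4 = 5.75
= avg=5.75, min=4, max=8


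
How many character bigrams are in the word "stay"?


Word: "stay" (length 4)
Number of 2-grams = length - 2 + 1 = 4 - 2 + 1
= 3


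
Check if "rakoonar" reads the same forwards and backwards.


Word: "rakoonar"
Reversed: "ranookar"
Forward == Backward? rakoonar != ranookar
Palindrome = No


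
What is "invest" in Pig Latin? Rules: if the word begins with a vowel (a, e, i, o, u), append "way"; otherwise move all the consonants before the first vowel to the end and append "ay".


Word: "invest"
Starts with vowel → add 'way'
Pig Latin = "investway"


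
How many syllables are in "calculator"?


Word: "calculator"
Syllable breakdown: cal · cu · la · tor
Counting: 4 parts
= 4 syllables


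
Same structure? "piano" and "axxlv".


Pattern of "piano": [0, 1, 2, 3, 4]
Pattern of "axxlv": [0, 1, 1, 2, 3]
Patterns do not match
Same pattern = No


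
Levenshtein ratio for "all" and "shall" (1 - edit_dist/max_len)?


Word 1: "all" (length 3)
Word 2: "shall" (length 5)
One optimal edit sequence:
  1. insert 's'  (+1)
  2. insert 'h'  (+1)
  3. keep 'a'
  4. keep 'l'
  5. keep 'l'
Edit distance = 2
Max length = max(3, 5) = 5
Similarity = 1 - 2/5
= 0.6000


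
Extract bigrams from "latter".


Word: "latter" (length 6)
Number of bigrams = 6 - 2 + 1 = 5
  Position 0: "la"
  Position 1: "at"
  Position 2: "tt"
  Position 3: "te"
  Position 4: "er"
Bigrams = "la", "at", "tt", "te", "er"


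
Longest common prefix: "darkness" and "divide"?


Word 1: "darkness"
Word 2: "divide"
Comparing from start:
  Pos 0: 'd' == 'd'
  Pos 1: 'a' != 'i' (stop)
LCP = "d" (length 1)


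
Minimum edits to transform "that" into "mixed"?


Word 1: "that" (length 4)
Word 2: "mixed" (length 5)
One optimal edit sequence (insert/delete/substitute each cost 1):
  1. insert 'm'  (+1)
  2. substitute 't' -> 'i'  (+1)
  3. substitute 'h' -> 'x'  (+1)
  4. substitute 'a' -> 'e'  (+1)
  5. substitute 't' -> 'd'  (+1)
Total edit operations: 5
Edit distance = 5


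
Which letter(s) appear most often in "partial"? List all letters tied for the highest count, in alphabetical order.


Word: "partial"
Letter counts:
  'a': 2
  'i': 1
  'l': 1
  'p': 1
  'r': 1
  't': 1
Maximum count = 2
Most frequent = 'a' (2 times each)


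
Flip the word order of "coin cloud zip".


Original: "coin cloud zip"
Words (1..n): coin | cloud | zip
Reversed (n..1): zip | cloud | coin
Result = "zip cloud coin"


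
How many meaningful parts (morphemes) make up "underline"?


Word: "underline"
Morphemes: under- + line
Each morpheme carries meaning
= 2 morphemes


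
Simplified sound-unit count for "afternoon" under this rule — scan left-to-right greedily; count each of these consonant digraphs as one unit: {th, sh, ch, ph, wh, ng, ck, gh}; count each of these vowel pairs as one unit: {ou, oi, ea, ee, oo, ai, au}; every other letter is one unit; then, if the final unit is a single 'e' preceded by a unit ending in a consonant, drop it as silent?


Word: "afternoon" (9 letters)
Left-to-right scan:
  [1] 'a' (letter)
  [2] 'f' (letter)
  [3] 't' (letter)
  [4] 'e' (letter)
  [5] 'r' (letter)
  [6] 'n' (letter)
  [7] 'oo' (vowel-pair)
  [8] 'n' (letter)
Units from scan: 8
Sound units = 8 units


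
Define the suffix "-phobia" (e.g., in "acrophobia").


Suffix: -phobia
Example: acrophobia (acro- + -phobia)
Meaning = fear of


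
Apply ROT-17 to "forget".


Word: "forget"
Shift: 17
Each letter → (letter + shift) mod 26:
  'f' (5) + 17 = 22 → 'w'
  'o' (14) + 17 = 5 → 'f'
  'r' (17) + 17 = 8 → 'i'
  'g' (6) + 17 = 23 → 'x'
  'e' (4) + 17 = 21 → 'v'
  't' (19) + 17 = 10 → 'k'
Result = "wfixvk"


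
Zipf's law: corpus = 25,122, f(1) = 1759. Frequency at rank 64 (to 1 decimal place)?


Zipf's law: f(r) = f(1) / r
f(1) = 1759
f(64) = 1759 / 64
= 27.5 occurrences


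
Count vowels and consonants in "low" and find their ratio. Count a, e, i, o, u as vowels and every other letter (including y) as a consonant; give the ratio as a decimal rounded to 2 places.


Word: "low"
Vowels (a,e,i,o,u): 1
Consonants: 2
Ratio = 1/2
= 0.50


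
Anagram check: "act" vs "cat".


Word 1: "act" → sorted: act
Word 2: "cat" → sorted: act
Same letters? act == act
Anagram = Yes


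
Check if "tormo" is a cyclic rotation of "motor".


Word: "motor", Candidate: "tormo"
Method: check if candidate is substring of word+word
"motormotor" contains "tormo"? Yes
Is rotation = Yes


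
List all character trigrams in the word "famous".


Word: "famous" (length 6)
Number of trigrams = 6 - 3 + 1 = 4
  Position 0: "fam"
  Position 1: "amo"
  Position 2: "mou"
  Position 3: "ous"
Trigrams = "fam", "amo", "mou", "ous"


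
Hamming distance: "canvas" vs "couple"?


Comparing character by character (same length = 6):
  Pos 0: 'c' vs 'c' =
  Pos 1: 'a' vs 'o' !=
  Pos 2: 'n' vs 'u' !=
  Pos 3: 'v' vs 'p' !=
  Pos 4: 'a' vs 'l' !=
  Pos 5: 's' vs 'e' !=
Hamming distance = 5


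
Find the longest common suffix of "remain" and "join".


Word 1: "remain"
Word 2: "join"
Comparing from end:
  Pos -1: 'n' == 'n'
  Pos -2: 'i' == 'i'
  Pos -3: 'a' != 'o' (stop)
LCS = "in" (length 2)


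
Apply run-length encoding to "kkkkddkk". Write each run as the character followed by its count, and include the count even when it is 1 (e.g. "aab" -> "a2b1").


String: "kkkkddkk"
Scanning for consecutive runs:
  'k' x 4
  'd' x 2
  'k' x 2
RLE = "k4d2k2"


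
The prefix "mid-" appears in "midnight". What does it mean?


Prefix: mid-
As in: midnight -> mid- + night
Meaning = middle


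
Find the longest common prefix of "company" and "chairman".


Word 1: "company"
Word 2: "chairman"
Comparing from start:
  Pos 0: 'c' == 'c'
  Pos 1: 'o' != 'h' (stop)
LCP = "c" (length 1)


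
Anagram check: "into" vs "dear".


Word 1: "into" → sorted: inot
Word 2: "dear" → sorted: ader
Same letters? inot != ader
Anagram = No


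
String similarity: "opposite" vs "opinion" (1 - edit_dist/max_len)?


Word 1: "opposite" (length 8)
Word 2: "opinion" (length 7)
One optimal edit sequence:
  1. keep 'o'
  2. delete 'p'  (+1)
  3. keep 'p'
  4. substitute 'o' -> 'i'  (+1)
  5. substitute 's' -> 'n'  (+1)
  6. keep 'i'
  7. substitute 't' -> 'o'  (+1)
  8. substitute 'e' -> 'n'  (+1)
Edit distance = 5
Max length = max(8, 7) = 8
Similarity = 1 - 5/8
= 0.3750


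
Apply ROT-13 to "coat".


Word: "coat"
Shift: 13
Each letter → (letter + shift) mod 26:
  'c' (2) + 13 = 15 → 'p'
  'o' (14) + 13 = 1 → 'b'
  'a' (0) + 13 = 13 → 'n'
  't' (19) + 13 = 6 → 'g'
Result = "pbng"


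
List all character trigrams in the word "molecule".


Word: "molecule" (length 8)
Number of trigrams = 8 - 3 + 1 = 6
  Position 0: "mol"
  Position 1: "ole"
  Position 2: "lec"
  Position 3: "ecu"
  Position 4: "cul"
  Position 5: "ule"
Trigrams = "mol", "ole", "lec", "ecu", "cul", "ule"


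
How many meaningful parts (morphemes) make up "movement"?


Word: "movement"
Morphemes: move + -ment
Each morpheme carries meaning
= 2 morphemes


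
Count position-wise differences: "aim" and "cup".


Comparing character by character (same length = 3):
  Pos 0: 'a' vs 'c' !=
  Pos 1: 'i' vs 'u' !=
  Pos 2: 'm' vs 'p' !=
Hamming distance = 3


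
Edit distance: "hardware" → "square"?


Word 1: "hardware" (length 8)
Word 2: "square" (length 6)
One optimal edit sequence (insert/delete/substitute each cost 1):
  1. delete 'h'  (+1)
  2. delete 'a'  (+1)
  3. substitute 'r' -> 's'  (+1)
  4. substitute 'd' -> 'q'  (+1)
  5. substitute 'w' -> 'u'  (+1)
  6. keep 'a'
  7. keep 'r'
  8. keep 'e'
Total edit operations: 5
Edit distance = 5


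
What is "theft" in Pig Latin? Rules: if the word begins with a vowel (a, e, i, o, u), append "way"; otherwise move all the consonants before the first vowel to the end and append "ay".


Word: "theft"
Starts with consonant(s) → move to end, add 'ay'
Consonant cluster: "th"
Pig Latin = "eftthay"


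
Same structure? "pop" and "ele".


Pattern of "pop": [0, 1, 0]
Pattern of "ele": [0, 1, 0]
Patterns match
Same pattern = Yes


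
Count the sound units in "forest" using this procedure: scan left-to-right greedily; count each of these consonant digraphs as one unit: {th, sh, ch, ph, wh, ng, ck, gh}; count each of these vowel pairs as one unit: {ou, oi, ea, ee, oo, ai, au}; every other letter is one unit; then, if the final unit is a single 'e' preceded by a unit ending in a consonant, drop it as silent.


Word: "forest" (6 letters)
Left-to-right scan:
  [1] 'f' (letter)
  [2] 'o' (letter)
  [3] 'r' (letter)
  [4] 'e' (letter)
  [5] 's' (letter)
  [6] 't' (letter)
Units from scan: 6
Sound units = 6 units


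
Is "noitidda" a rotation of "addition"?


Word: "addition", Candidate: "noitidda"
Method: check if candidate is substring of word+word
"additionaddition" contains "noitidda"? No
Is rotation = No


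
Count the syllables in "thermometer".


Word: "thermometer"
Syllable breakdown: ther-mom-e-ter
Counting: 4 parts
= 4 syllables


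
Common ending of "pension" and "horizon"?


Word 1: "pension"
Word 2: "horizon"
Comparing from end:
  Pos -1: 'n' == 'n'
  Pos -2: 'o' == 'o'
  Pos -3: 'i' != 'z' (stop)
LCS = "on" (length 2)


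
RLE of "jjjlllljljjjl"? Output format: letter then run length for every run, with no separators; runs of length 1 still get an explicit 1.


String: "jjjlllljljjjl"
Scanning for consecutive runs:
  'j' x 3
  'l' x 4
  'j' x 1
  'l' x 1
  'j' x 3
  'l' x 1
RLE = "j3l4j1l1j3l1"


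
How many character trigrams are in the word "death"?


Word: "death" (length 5)
Number of 3-grams = length - 3 + 1 = 5 - 3 + 1
= 3


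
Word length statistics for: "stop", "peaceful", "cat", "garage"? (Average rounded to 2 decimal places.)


Lengths: "stop"=4, "peaceful"=8, "cat"=3, "garage"=6
Sum = 21, Count = 4
Average = 21/4 = 5.25
= avg=5.25, min=3, max=8


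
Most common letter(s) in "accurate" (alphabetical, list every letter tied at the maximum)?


Word: "accurate"
Letter counts:
  'a': 2
  'c': 2
  'e': 1
  'r': 1
  't': 1
  'u': 1
Maximum count = 2
Most frequent = 'a', 'c' (2 times each)


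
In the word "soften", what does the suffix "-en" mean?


Suffix: -en
Example: soften = soft + -en
Meaning = to make / become


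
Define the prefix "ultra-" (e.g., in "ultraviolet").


Prefix: ultra-
Example: ultraviolet (ultra- + violet)
Meaning = beyond


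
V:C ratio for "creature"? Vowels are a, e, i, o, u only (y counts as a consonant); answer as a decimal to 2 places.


Word: "creature"
Vowels (a,e,i,o,u): 4
Consonants: 4
Ratio = 4/4
= 1.00


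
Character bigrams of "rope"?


Word: "rope" (length 4)
Number of bigrams = 4 - 2 + 1 = 3
  Position 0: "ro"
  Position 1: "op"
  Position 2: "pe"
Bigrams = "ro", "op", "pe"


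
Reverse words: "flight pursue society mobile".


Original: "flight pursue society mobile"
Words (1..n): flight | pursue | society | mobile
Reversed (n..1): mobile | society | pursue | flight
Result = "mobile society pursue flight"


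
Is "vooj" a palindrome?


Word: "vooj"
Reversed: "joov"
Forward == Backward? vooj != joov
Palindrome = No


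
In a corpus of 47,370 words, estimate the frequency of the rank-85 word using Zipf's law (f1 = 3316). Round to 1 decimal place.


Zipf's law: f(r) = f(1) / r
f(1) = 3316
f(85) = 3316 / 85
= 39.0 occurrences


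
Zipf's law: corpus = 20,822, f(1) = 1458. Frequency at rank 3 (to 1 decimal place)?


Zipf's law: f(r) = f(1) / r
f(1) = 1458
f(3) = 1458 / 3
= 486.0 occurrences


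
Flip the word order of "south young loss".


Original: "south young loss"
Words (1..n): south | young | loss
Reversed (n..1): loss | young | south
Result = "loss young south"


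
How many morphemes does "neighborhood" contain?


Word: "neighborhood"
Morphemes: neighbor + -hood
Each morpheme carries meaning
= 2 morphemes


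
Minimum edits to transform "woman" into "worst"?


Word 1: "woman" (length 5)
Word 2: "worst" (length 5)
One optimal edit sequence (insert/delete/substitute each cost 1):
  1. keep 'w'
  2. keep 'o'
  3. substitute 'm' -> 'r'  (+1)
  4. substitute 'a' -> 's'  (+1)
  5. substitute 'n' -> 't'  (+1)
Total edit operations: 3
Edit distance = 3


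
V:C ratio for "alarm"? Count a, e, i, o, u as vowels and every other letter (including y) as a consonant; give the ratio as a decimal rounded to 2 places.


Word: "alarm"
Vowels (a,e,i,o,u): 2
Consonants: 3
Ratio = 2/3
= 0.67


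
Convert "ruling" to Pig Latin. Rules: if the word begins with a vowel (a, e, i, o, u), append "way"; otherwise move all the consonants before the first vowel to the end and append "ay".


Word: "ruling"
Starts with consonant(s) → move to end, add 'ay'
Consonant cluster: "r"
Pig Latin = "ulingray"


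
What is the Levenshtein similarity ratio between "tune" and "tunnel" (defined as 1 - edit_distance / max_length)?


Word 1: "tune" (length 4)
Word 2: "tunnel" (length 6)
One optimal edit sequence:
  1. keep 't'
  2. keep 'u'
  3. insert 'n'  (+1)
  4. keep 'n'
  5. keep 'e'
  6. insert 'l'  (+1)
Edit distance = 2
Max length = max(4, 6) = 6
Similarity = 1 - 2/6
= 0.6667


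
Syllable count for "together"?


Word: "together"
Syllable breakdown: to · geth · er
Counting: 3 parts
= 3 syllables


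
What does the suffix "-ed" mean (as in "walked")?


Suffix: -ed
As in: walked -> walk + -ed
Meaning = past tense


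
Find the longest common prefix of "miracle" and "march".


Word 1: "miracle"
Word 2: "march"
Comparing from start:
  Pos 0: 'm' == 'm'
  Pos 1: 'i' != 'a' (stop)
LCP = "m" (length 1)


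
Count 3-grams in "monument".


Word: "monument" (length 8)
Number of 3-grams = length - 3 + 1 = 8 - 3 + 1
= 6


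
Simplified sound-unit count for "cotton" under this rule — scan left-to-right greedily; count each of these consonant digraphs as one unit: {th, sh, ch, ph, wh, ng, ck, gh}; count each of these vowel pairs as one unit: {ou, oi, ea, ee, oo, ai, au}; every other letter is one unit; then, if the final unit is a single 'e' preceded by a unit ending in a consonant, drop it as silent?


Word: "cotton" (6 letters)
Left-to-right scan:
  1. 'c' (letter)
  2. 'o' (letter)
  3. 't' (letter)
  4. 't' (letter)
  5. 'o' (letter)
  6. 'n' (letter)
Units from scan: 6
Sound units = 6 units


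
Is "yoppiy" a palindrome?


Word: "yoppiy"
Reversed: "yippoy"
Forward == Backward? yoppiy != yippoy
Palindrome = No


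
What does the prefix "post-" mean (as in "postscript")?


Prefix: post-
Example: postscript = post- + script
Meaning = after


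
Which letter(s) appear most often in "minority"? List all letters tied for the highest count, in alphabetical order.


Word: "minority"
Letter counts:
  'i': 2
  'm': 1
  'n': 1
  'o': 1
  'r': 1
  't': 1
  'y': 1
Maximum count = 2
Most frequent = 'i' (2 times each)


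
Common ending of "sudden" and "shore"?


Word 1: "sudden"
Word 2: "shore"
Comparing from end:
  Pos -1: 'n' != 'e' (stop)
LCS = "" (length 0)


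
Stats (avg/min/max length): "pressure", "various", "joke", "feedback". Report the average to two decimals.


Lengths: "pressure"=8, "various"=7, "joke"=4, "feedback"=8
Sum = 27, Count = 4
Average = 27/4 = 6.75
= avg=6.75, min=4, max=8


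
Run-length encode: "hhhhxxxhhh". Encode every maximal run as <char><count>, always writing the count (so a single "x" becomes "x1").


String: "hhhhxxxhhh"
Scanning for consecutive runs:
  'h' x 4
  'x' x 3
  'h' x 3
RLE = "h4x3h3"


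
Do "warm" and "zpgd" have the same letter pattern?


Pattern of "warm": [0, 1, 2, 3]
Pattern of "zpgd": [0, 1, 2, 3]
Patterns match
Same pattern = Yes


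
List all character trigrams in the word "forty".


Word: "forty" (length 5)
Number of trigrams = 5 - 3 + 1 = 3
  Position 0: "for"
  Position 1: "ort"
  Position 2: "rty"
Trigrams = "for", "ort", "rty"


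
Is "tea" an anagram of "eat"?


Word 1: "eat" → sorted: aet
Word 2: "tea" → sorted: aet
Same letters? aet == aet
Anagram = Yes


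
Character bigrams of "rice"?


Word: "rice" (length 4)
Number of bigrams = 4 - 2 + 1 = 3
  Position 0: "ri"
  Position 1: "ic"
  Position 2: "ce"
Bigrams = "ri", "ic", "ce"


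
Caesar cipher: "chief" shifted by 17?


Word: "chief"
Shift: 17
Each letter → (letter + shift) mod 26:
  'c' (2) + 17 = 19 → 't'
  'h' (7) + 17 = 24 → 'y'
  'i' (8) + 17 = 25 → 'z'
  'e' (4) + 17 = 21 → 'v'
  'f' (5) + 17 = 22 → 'w'
Result = "tyzvw"


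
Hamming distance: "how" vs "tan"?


Comparing character by character (same length = 3):
  Pos 0: 'h' vs 't' !=
  Pos 1: 'o' vs 'a' !=
  Pos 2: 'w' vs 'n' !=
Hamming distance = 3


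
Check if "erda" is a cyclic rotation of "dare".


Word: "dare", Candidate: "erda"
Method: check if candidate is substring of word+word
"daredare" contains "erda"? No
Is rotation = No


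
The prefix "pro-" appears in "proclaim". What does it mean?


Prefix: pro-
Example: proclaim (pro- + claim)
Meaning = forward / in favor of


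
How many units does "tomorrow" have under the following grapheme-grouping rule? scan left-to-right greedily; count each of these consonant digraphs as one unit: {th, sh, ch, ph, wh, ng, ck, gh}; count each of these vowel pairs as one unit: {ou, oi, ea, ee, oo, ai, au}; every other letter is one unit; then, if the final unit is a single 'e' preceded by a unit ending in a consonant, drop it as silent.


Word: "tomorrow" (8 letters)
Left-to-right scan:
  [1] 't' (letter)
  [2] 'o' (letter)
  [3] 'm' (letter)
  [4] 'o' (letter)
  [5] 'r' (letter)
  [6] 'r' (letter)
  [7] 'o' (letter)
  [8] 'w' (letter)
Units from scan: 8
Sound units = 8 units


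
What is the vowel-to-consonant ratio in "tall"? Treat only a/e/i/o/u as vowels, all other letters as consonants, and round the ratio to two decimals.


Word: "tall"
Vowels (a,e,i,o,u): 1
Consonants: 3
Ratio = 1/3
= 0.33


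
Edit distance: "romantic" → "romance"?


Word 1: "romantic" (length 8)
Word 2: "romance" (length 7)
One optimal edit sequence (insert/delete/substitute each cost 1):
  1. keep 'r'
  2. keep 'o'
  3. keep 'm'
  4. keep 'a'
  5. keep 'n'
  6. delete 't'  (+1)
  7. substitute 'i' -> 'c'  (+1)
  8. substitute 'c' -> 'e'  (+1)
Total edit operations: 3
Edit distance = 3


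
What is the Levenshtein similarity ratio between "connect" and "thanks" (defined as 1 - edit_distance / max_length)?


Word 1: "connect" (length 7)
Word 2: "thanks" (length 6)
One optimal edit sequence:
  1. substitute 'c' -> 't'  (+1)
  2. substitute 'o' -> 'h'  (+1)
  3. substitute 'n' -> 'a'  (+1)
  4. keep 'n'
  5. delete 'e'  (+1)
  6. substitute 'c' -> 'k'  (+1)
  7. substitute 't' -> 's'  (+1)
Edit distance = 6
Max length = max(7, 6) = 7
Similarity = 1 - 6/7
= 0.1429


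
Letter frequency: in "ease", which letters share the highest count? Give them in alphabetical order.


Word: "ease"
Letter counts:
  'a': 1
  'e': 2
  's': 1
Maximum count = 2
Most frequent = 'e' (2 times each)


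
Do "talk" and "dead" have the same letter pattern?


Pattern of "talk": [0, 1, 2, 3]
Pattern of "dead": [0, 1, 2, 0]
Patterns do not match
Same pattern = No


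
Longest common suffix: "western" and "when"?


Word 1: "western"
Word 2: "when"
Comparing from end:
  Pos -1: 'n' == 'n'
  Pos -2: 'r' != 'e' (stop)
LCS = "n" (length 1)


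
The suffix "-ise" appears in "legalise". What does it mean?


Suffix: -ise
As in: legalise -> legal + -ise
Meaning = to make


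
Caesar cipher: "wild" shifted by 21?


Word: "wild"
Shift: 21
Each letter → (letter + shift) mod 26:
  'w' (22) + 21 = 17 → 'r'
  'i' (8) + 21 = 3 → 'd'
  'l' (11) + 21 = 6 → 'g'
  'd' (3) + 21 = 24 → 'y'
Result = "rdgy"


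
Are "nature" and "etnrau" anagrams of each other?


Word 1: "nature" → sorted: aenrtu
Word 2: "etnrau" → sorted: aenrtu
Same letters? aenrtu == aenrtu
Anagram = Yes


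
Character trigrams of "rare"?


Word: "rare" (length 4)
Number of trigrams = 4 - 3 + 1 = 2
  Position 0: "rar"
  Position 1: "are"
Trigrams = "rar", "are"


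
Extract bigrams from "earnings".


Word: "earnings" (length 8)
Number of bigrams = 8 - 2 + 1 = 7
  Position 0: "ea"
  Position 1: "ar"
  Position 2: "rn"
  Position 3: "ni"
  Position 4: "in"
  Position 5: "ng"
  Position 6: "gs"
Bigrams = "ea", "ar", "rn", "ni", "in", "ng", "gs"


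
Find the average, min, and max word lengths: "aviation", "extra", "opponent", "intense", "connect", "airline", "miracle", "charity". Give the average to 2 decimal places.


Lengths: "aviation"=8, "extra"=5, "opponent"=8, "intense"=7, "connect"=7, "airline"=7, "miracle"=7, "charity"=7
Sum = 56, Count = 8
Average = 56/8 = 7.00
= avg=7.00, min=5, max=8


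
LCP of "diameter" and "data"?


Word 1: "diameter"
Word 2: "data"
Comparing from start:
  Pos 0: 'd' == 'd'
  Pos 1: 'i' != 'a' (stop)
LCP = "d" (length 1)


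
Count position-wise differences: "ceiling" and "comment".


Comparing character by character (same length = 7):
  Pos 0: 'c' vs 'c' =
  Pos 1: 'e' vs 'o' !=
  Pos 2: 'i' vs 'm' !=
  Pos 3: 'l' vs 'm' !=
  Pos 4: 'i' vs 'e' !=
  Pos 5: 'n' vs 'n' =
  Pos 6: 'g' vs 't' !=
Hamming distance = 5


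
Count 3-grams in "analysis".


Word: "analysis" (length 8)
Number of 3-grams = length - 3 + 1 = 8 - 3 + 1
= 6


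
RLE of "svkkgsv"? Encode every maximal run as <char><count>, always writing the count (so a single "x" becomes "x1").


String: "svkkgsv"
Scanning for consecutive runs:
  's' x 1
  'v' x 1
  'k' x 2
  'g' x 1
  's' x 1
  'v' x 1
RLE = "s1v1k2g1s1v1"


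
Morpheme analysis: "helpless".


Word: "helpless"
Morphemes: help / -less
Each morpheme carries meaning
= 2 morphemes


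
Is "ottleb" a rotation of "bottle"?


Word: "bottle", Candidate: "ottleb"
Method: check if candidate is substring of word+word
"bottlebottle" contains "ottleb"? Yes
Is rotation = Yes


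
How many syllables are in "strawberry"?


Word: "strawberry"
Syllable breakdown: straw · ber · ry
Counting: 3 parts
= 3 syllables


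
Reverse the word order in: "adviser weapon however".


Original: "adviser weapon however"
Words (1..n): adviser | weapon | however
Reversed (n..1): however | weapon | adviser
Result = "however weapon adviser"


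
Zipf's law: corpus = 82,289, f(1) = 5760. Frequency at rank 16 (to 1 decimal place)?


Zipf's law: f(r) = f(1) / r
f(1) = 5760
f(16) = 5760 / 16
= 360.0 occurrences


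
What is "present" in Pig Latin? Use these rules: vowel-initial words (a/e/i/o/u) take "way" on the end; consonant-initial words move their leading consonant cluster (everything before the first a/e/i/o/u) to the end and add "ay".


Word: "present"
Starts with consonant(s) → move to end, add 'ay'
Consonant cluster: "pr"
Pig Latin = "esentpray"


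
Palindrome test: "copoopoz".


Word: "copoopoz"
Reversed: "zopoopoc"
Forward == Backward? copoopoz != zopoopoc
Palindrome = No


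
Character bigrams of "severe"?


Word: "severe" (length 6)
Number of bigrams = 6 - 2 + 1 = 5
  Position 0: "se"
  Position 1: "ev"
  Position 2: "ve"
  Position 3: "er"
  Position 4: "re"
Bigrams = "se", "ev", "ve", "er", "re"


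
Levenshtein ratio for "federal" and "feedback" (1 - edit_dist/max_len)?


Word 1: "federal" (length 7)
Word 2: "feedback" (length 8)
One optimal edit sequence:
  1. keep 'f'
  2. insert 'e'  (+1)
  3. keep 'e'
  4. keep 'd'
  5. substitute 'e' -> 'b'  (+1)
  6. substitute 'r' -> 'a'  (+1)
  7. substitute 'a' -> 'c'  (+1)
  8. substitute 'l' -> 'k'  (+1)
Edit distance = 5
Max length = max(7, 8) = 8
Similarity = 1 - 5/8
= 0.3750


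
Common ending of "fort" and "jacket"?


Word 1: "fort"
Word 2: "jacket"
Comparing from end:
  Pos -1: 't' == 't'
  Pos -2: 'r' != 'e' (stop)
LCS = "t" (length 1)


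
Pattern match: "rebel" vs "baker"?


Pattern of "rebel": [0, 1, 2, 1, 3]
Pattern of "baker": [0, 1, 2, 3, 4]
Patterns do not match
Same pattern = No


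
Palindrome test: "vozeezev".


Word: "vozeezev"
Reversed: "vezeezov"
Forward == Backward? vozeezev != vezeezov
Palindrome = No


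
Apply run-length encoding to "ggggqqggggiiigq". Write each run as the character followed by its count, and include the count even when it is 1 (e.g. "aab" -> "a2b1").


String: "ggggqqggggiiigq"
Scanning for consecutive runs:
  'g' x 4
  'q' x 2
  'g' x 4
  'i' x 3
  'g' x 1
  'q' x 1
RLE = "g4q2g4i3g1q1"


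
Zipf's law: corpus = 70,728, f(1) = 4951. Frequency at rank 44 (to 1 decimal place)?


Zipf's law: f(r) = f(1) / r
f(1) = 4951
f(44) = 4951 / 44
= 112.5 occurrences


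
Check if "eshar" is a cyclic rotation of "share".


Word: "share", Candidate: "eshar"
Method: check if candidate is substring of word+word
"shareshare" contains "eshar"? Yes
Is rotation = Yes


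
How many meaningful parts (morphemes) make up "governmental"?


Word: "governmental"
Morphemes: govern | -ment | -al
Each morpheme carries meaning
= 3 morphemes


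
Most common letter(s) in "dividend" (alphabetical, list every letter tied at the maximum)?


Word: "dividend"
Letter counts:
  'd': 3
  'e': 1
  'i': 2
  'n': 1
  'v': 1
Maximum count = 3
Most frequent = 'd' (3 times each)


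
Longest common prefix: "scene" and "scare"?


Word 1: "scene"
Word 2: "scare"
Comparing from start:
  Pos 0: 's' == 's'
  Pos 1: 'c' == 'c'
  Pos 2: 'e' != 'a' (stop)
LCP = "sc" (length 2)


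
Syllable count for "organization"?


Word: "organization"
Syllable breakdown: or-gan-i-za-tion
Counting: 5 parts
= 5 syllables


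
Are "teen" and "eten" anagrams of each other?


Word 1: "teen" → sorted: eent
Word 2: "eten" → sorted: eent
Same letters? eent == eent
Anagram = Yes


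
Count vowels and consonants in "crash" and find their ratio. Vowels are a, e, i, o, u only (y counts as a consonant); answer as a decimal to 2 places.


Word: "crash"
Vowels (a,e,i,o,u): 1
Consonants: 4
Ratio = 1/4
= 0.25


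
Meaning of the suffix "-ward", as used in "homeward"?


Suffix: -ward
Example: homeward (home + -ward)
Meaning = in the direction of


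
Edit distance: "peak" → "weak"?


Word 1: "peak" (length 4)
Word 2: "weak" (length 4)
One optimal edit sequence (insert/delete/substitute each cost 1):
  1. substitute 'p' -> 'w'  (+1)
  2. keep 'e'
  3. keep 'a'
  4. keep 'k'
Total edit operations: 1
Edit distance = 1


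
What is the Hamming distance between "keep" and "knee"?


Comparing character by character (same length = 4):
  Pos 0: 'k' vs 'k' =
  Pos 1: 'e' vs 'n' !=
  Pos 2: 'e' vs 'e' =
  Pos 3: 'p' vs 'e' !=
Hamming distance = 2


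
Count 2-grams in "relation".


Word: "relation" (length 8)
Number of 2-grams = length - 2 + 1 = 8 - 2 + 1
= 7


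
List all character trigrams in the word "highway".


Word: "highway" (length 7)
Number of trigrams = 7 - 3 + 1 = 5
  Position 0: "hig"
  Position 1: "igh"
  Position 2: "ghw"
  Position 3: "hwa"
  Position 4: "way"
Trigrams = "hig", "igh", "ghw", "hwa", "way"


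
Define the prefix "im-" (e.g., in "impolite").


Prefix: im-
Example: impolite = im- + polite
Meaning = not / into


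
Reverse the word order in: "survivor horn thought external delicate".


Original: "survivor horn thought external delicate"
Words (1..n): survivor | horn | thought | external | delicate
Reversed (n..1): delicate | external | thought | horn | survivor
Result = "delicate external thought horn survivor"


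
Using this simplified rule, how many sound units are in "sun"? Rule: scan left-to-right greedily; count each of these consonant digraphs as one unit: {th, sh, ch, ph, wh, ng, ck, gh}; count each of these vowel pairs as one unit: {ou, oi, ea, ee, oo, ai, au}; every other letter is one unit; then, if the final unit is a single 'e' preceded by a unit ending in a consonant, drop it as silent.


Word: "sun" (3 letters)
Left-to-right scan:
  1. 's' (letter)
  2. 'u' (letter)
  3. 'n' (letter)
Units from scan: 3
Sound units = 3 units


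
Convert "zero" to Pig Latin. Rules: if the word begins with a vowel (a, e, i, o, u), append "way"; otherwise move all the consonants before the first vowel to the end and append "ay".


Word: "zero"
Starts with consonant(s) → move to end, add 'ay'
Consonant cluster: "z"
Pig Latin = "erozay"


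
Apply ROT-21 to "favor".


Word: "favor"
Shift: 21
Each letter → (letter + shift) mod 26:
  'f' (5) + 21 = 0 → 'a'
  'a' (0) + 21 = 21 → 'v'
  'v' (21) + 21 = 16 → 'q'
  'o' (14) + 21 = 9 → 'j'
  'r' (17) + 21 = 12 → 'm'
Result = "avqjm"


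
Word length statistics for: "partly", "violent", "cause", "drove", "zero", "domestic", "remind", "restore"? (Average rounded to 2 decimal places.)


Lengths: "partly"=6, "violent"=7, "cause"=5, "drove"=5, "zero"=4, "domestic"=8, "remind"=6, "restore"=7
Sum = 48, Count = 8
Average = 48/8 = 6.00
= avg=6.00, min=4, max=8


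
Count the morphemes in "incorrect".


Word: "incorrect"
Morphemes: in- / correct
Each morpheme carries meaning
= 2 morphemes


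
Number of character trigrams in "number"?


Word: "number" (length 6)
Number of 3-grams = length - 3 + 1 = 6 - 3 + 1
= 4


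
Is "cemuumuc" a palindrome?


Word: "cemuumuc"
Reversed: "cumuumec"
Forward == Backward? cemuumuc != cumuumec
Palindrome = No


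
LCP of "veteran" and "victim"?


Word 1: "veteran"
Word 2: "victim"
Comparing from start:
  Pos 0: 'v' == 'v'
  Pos 1: 'e' != 'i' (stop)
LCP = "v" (length 1)


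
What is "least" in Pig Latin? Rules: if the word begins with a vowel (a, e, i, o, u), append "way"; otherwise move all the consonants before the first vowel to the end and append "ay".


Word: "least"
Starts with consonant(s) → move to end, add 'ay'
Consonant cluster: "l"
Pig Latin = "eastlay"


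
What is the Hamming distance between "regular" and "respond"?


Comparing character by character (same length = 7):
  Pos 0: 'r' vs 'r' =
  Pos 1: 'e' vs 'e' =
  Pos 2: 'g' vs 's' !=
  Pos 3: 'u' vs 'p' !=
  Pos 4: 'l' vs 'o' !=
  Pos 5: 'a' vs 'n' !=
  Pos 6: 'r' vs 'd' !=
Hamming distance = 5


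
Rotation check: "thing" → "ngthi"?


Word: "thing", Candidate: "ngthi"
Method: check if candidate is substring of word+word
"thingthing" contains "ngthi"? Yes
Is rotation = Yes


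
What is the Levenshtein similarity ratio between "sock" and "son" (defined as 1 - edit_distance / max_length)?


Word 1: "sock" (length 4)
Word 2: "son" (length 3)
One optimal edit sequence:
  1. keep 's'
  2. keep 'o'
  3. delete 'c'  (+1)
  4. substitute 'k' -> 'n'  (+1)
Edit distance = 2
Max length = max(4, 3) = 4
Similarity = 1 - 2/4
= 0.5000


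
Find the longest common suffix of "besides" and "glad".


Word 1: "besides"
Word 2: "glad"
Comparing from end:
  Pos -1: 's' != 'd' (stop)
LCS = "" (length 0)


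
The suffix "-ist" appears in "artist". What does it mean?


Suffix: -ist
Example: artist (art + -ist)
Meaning = one who practices


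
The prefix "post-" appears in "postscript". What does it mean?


Prefix: post-
Example: postscript = post- + script
Meaning = after


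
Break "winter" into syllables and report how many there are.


Word: "winter"
Syllable breakdown: win-ter
Counting: 2 parts
= 2 syllables


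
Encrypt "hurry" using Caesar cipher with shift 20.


Word: "hurry"
Shift: 20
Each letter → (letter + shift) mod 26:
  'h' (7) + 20 = 1 → 'b'
  'u' (20) + 20 = 14 → 'o'
  'r' (17) + 20 = 11 → 'l'
  'r' (17) + 20 = 11 → 'l'
  'y' (24) + 20 = 18 → 's'
Result = "bolls"


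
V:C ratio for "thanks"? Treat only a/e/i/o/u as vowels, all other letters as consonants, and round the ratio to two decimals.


Word: "thanks"
Vowels (a,e,i,o,u): 1
Consonants: 5
Ratio = 1/5
= 0.20


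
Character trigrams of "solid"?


Word: "solid" (length 5)
Number of trigrams = 5 - 3 + 1 = 3
  Position 0: "sol"
  Position 1: "oli"
  Position 2: "lid"
Trigrams = "sol", "oli", "lid"


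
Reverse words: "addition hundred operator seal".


Original: "addition hundred operator seal"
Words (1..n): addition | hundred | operator | seal
Reversed (n..1): seal | operator | hundred | addition
Result = "seal operator hundred addition"


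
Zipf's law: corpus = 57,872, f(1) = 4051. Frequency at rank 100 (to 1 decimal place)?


Zipf's law: f(r) = f(1) / r
f(1) = 4051
f(100) = 4051 / 100
= 40.5 occurrences
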